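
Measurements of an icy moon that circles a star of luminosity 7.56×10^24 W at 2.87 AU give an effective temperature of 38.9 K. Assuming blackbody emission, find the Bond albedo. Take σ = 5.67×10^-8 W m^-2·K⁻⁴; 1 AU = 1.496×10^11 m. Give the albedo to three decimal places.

d = 2.87 × 1.496×10^11 m = 4.294×10^11 m.
Spreading L over a sphere of radius d: S = 7.56×10^24/(4π·4.29×10^11²) = 3.264 W m^-2.
Energy balance: S(1−α)/4 = σT⁴, so 1−α = 4σT⁴/S.
σT⁴ = 0.1298 W m^-2, so 4σT⁴ = 0.5193 W m^-2.
Hence α = 1 − 0.5193/3.264 = 0.8409.

0.841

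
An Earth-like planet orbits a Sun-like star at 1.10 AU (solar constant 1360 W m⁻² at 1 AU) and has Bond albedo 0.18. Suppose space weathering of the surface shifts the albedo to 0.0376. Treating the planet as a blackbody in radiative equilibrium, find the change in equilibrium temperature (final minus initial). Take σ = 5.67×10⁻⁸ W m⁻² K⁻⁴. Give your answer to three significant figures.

10.3 K

By the inverse-square law, S = 1360/1.10² = 1124 W m⁻².
With α = 0.18, T₁ = 252.5 K.
Final:   T₂ = [S(1−0.0376)/(4σ)]^(1/4) = 262.8 K.
ΔT = T₂ − T₁ = 10.31 K.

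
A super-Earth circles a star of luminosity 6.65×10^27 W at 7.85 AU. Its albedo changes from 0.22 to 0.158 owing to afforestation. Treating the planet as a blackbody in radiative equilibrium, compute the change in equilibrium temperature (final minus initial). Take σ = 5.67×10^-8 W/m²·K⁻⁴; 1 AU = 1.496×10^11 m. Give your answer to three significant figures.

3.68 K

Orbital distance: d = 7.85 AU = 1.174×10^12 m.
Spreading L over a sphere of radius d: S = 6.65×10^27/(4π·1.17×10^12²) = 383.7 W/m².
With α = 0.22, T₁ = 190.6 K.
With α = 0.158, T₂ = 194.3 K.
Change: 194.3 − 190.6 = 3.680 K.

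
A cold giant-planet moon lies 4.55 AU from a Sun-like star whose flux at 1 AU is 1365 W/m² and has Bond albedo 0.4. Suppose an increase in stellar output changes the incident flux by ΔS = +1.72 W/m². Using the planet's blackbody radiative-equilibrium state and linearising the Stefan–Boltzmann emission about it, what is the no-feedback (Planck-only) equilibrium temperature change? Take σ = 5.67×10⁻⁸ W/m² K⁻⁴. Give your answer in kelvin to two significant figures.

0.75 K

Flux at the orbit: S = 1365/(4.55)² = 65.93 W/m².
Reference equilibrium: T_e = [S(1−α)/(4σ)]^(1/4) = 114.9 K.
TOA radiative forcing: ΔF = (1−α)ΔS/4 = 0.6·(+1.72)/4 = 0.2580 W/m².
The Planck feedback parameter is 4σT_e³ = 0.3442 W/m²/K.
ΔT₀ = ΔF/λ_P = 0.2580/0.3442 = 0.749 K.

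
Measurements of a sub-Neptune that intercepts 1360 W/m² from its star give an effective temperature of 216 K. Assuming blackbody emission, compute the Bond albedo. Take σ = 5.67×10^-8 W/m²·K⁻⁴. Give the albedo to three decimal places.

Energy balance: S(1−α)/4 = σT⁴, so 1−α = 4σT⁴/S.
σT⁴ = 123.4 W/m², so 4σT⁴ = 493.7 W/m².
1−α = 493.7/1360 = 0.3630, so α = 0.6370.

0.637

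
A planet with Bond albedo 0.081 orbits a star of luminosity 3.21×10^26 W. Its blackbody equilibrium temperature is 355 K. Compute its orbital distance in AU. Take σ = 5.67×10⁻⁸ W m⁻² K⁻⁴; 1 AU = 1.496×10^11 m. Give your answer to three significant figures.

0.540 AU

Required flux: S = 4σT⁴/(1−α) = 3920 W m⁻².
From L = 4πd²S, d = √(3.21×10^26/(4π·3920)) = 8.073×10^10 m = 0.5396 AU.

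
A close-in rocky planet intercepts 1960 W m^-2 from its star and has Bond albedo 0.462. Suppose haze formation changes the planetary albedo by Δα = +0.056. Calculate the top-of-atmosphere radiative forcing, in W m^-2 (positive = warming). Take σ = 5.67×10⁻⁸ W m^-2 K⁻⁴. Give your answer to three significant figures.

The change in absorbed flux is Δ[S(1−α)/4] = −SΔα/4 = -27.44 W m^-2.

-27.4 W m^-2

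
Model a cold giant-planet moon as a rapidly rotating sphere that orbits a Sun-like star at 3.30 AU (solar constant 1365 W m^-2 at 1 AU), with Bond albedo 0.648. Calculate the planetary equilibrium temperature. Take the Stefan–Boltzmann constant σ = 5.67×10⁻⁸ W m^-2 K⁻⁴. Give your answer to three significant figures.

118 K

By the inverse-square law, S = 1365/3.30² = 125.3 W m^-2.
Averaging over the sphere, the absorbed flux is S(1−α)/4 = 11.03 W m^-2.
Set σT⁴ = 11.03 → T = (11.03/σ)^(1/4) = 118.1 K.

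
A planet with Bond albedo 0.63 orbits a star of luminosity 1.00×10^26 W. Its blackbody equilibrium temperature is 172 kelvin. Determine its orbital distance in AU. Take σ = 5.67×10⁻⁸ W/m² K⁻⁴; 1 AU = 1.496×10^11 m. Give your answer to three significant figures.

The flux needed for this T is 4σT⁴/(1−0.63) = 536.5 W/m².
S = L/(4πd²) → d = √(L/4πS) = √(1.00×10^26/(4π·536.5)) = 1.218×10^11 m = 0.8141 AU.

0.814 AU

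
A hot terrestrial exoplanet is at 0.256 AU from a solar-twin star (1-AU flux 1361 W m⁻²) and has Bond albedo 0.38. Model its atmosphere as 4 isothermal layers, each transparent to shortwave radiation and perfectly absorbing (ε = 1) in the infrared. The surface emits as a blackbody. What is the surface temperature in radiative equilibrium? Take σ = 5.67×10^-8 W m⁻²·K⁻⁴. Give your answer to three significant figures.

730 K

Flux at the orbit: S = 1361/(0.256)² = 20770 W m⁻².
OLR = S(1−α)/4 = 3219 W m⁻²; the top layer radiates at T_e = 488.1 K.
With N = 4 opaque layers, T_s = (N+1)^(1/4)·T_e = 5^(1/4)·488.1 = 729.9 K.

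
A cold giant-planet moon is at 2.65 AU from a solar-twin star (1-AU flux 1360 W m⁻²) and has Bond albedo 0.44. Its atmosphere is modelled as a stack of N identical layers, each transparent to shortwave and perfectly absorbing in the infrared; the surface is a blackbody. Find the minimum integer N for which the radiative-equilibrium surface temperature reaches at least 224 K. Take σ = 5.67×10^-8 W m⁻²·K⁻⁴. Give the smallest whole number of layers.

5

By the inverse-square law, S = 1360/2.65² = 193.7 W m⁻².
Top-of-atmosphere balance: σT_e⁴ = S(1−α)/4 = 27.11 W m⁻² → T_e = 147.9 K.
Since T_s⁴ = (N+1)T_e⁴, we need N ≥ (T_s/T_e)⁴ − 1 = 4.265.
So N ≥ 4.265; the smallest integer is N = 5.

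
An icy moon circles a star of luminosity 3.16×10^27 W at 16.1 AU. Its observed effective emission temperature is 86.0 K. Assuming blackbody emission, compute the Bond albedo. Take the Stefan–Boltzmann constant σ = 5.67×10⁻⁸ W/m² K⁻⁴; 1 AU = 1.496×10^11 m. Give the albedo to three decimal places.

0.714

Orbital distance: d = 16.1 AU = 2.409×10^12 m.
Flux at the orbit: S = L/(4πd²) = 3.16×10^27/(4π·(2.41×10^12)²) = 43.35 W/m².
Energy balance: S(1−α)/4 = σT⁴, so 1−α = 4σT⁴/S.
σT⁴ = 3.102 W/m², so 4σT⁴ = 12.41 W/m².
1−α = 12.41/43.35 = 0.2862, so α = 0.7138.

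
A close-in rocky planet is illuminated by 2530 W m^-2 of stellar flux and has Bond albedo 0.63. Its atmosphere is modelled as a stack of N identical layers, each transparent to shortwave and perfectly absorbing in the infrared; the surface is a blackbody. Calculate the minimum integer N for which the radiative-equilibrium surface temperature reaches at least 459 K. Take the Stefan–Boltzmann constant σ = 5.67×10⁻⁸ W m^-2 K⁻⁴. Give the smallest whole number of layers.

The effective emission temperature is T_e = [S(1−α)/(4σ)]^¼ = 253.5 K.
T_s = (N+1)^(1/4)·T_e ≥ 459 K requires N+1 ≥ (T_s/T_e)⁴ = (459/253.5)⁴ = 10.754.
The minimum whole number is N = 10.

10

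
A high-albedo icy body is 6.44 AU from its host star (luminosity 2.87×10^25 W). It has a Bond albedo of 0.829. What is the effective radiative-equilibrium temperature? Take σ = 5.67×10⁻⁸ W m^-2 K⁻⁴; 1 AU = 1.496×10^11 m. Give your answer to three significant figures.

d = 6.44 × 1.496×10^11 m = 9.634×10^11 m.
S = L/(4πd²) = 2.461 W m^-2.
Averaging over the sphere, the absorbed flux is S(1−α)/4 = 0.1052 W m^-2.
Set σT⁴ = 0.1052 → T = (0.1052/σ)^(1/4) = 36.91 K.

36.9 kelvin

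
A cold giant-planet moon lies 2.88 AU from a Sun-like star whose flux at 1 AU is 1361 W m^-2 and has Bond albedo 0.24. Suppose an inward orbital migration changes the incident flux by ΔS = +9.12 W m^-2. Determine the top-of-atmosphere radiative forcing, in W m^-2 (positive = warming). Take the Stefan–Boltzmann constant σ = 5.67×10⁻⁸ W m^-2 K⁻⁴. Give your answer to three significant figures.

By the inverse-square law, S = 1361/2.88² = 164.1 W m^-2.
Only a fraction (1−α) is absorbed and it's spread over 4πR², so ΔF = (1−α)ΔS/4 = 1.733 W m^-2.

1.73 W m^-2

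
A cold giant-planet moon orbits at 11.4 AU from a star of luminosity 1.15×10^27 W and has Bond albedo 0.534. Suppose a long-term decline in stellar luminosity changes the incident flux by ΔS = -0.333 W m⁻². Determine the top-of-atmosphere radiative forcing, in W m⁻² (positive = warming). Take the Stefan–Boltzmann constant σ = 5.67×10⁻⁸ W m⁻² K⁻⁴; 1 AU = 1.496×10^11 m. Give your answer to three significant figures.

Orbital distance: d = 11.4 AU = 1.705×10^12 m.
Flux at the orbit: S = L/(4πd²) = 1.15×10^27/(4π·(1.71×10^12)²) = 31.46 W m⁻².
TOA radiative forcing: ΔF = (1−α)ΔS/4 = 0.466·(-0.333)/4 = -0.03879 W m⁻².

-0.0388 W m⁻²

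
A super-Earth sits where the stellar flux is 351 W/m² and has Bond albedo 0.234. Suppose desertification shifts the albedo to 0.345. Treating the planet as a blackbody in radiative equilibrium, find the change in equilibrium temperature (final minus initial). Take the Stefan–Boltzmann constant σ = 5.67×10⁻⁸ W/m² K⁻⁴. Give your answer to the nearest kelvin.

With α = 0.234, T₁ = 185.6 K.
Final:   T₂ = [S(1−0.345)/(4σ)]^(1/4) = 178.4 K.
Change: 178.4 − 185.6 = -7.122 K.

-7 kelvin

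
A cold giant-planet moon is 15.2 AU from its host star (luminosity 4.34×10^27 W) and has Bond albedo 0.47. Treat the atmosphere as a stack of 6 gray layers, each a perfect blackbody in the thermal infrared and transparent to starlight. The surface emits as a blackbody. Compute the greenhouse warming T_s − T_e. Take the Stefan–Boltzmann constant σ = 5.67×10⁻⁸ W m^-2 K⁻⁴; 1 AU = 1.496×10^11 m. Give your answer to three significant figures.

d = 15.2 × 1.496×10^11 m = 2.274×10^12 m.
S = L/(4πd²) = 66.79 W m^-2.
Top-of-atmosphere balance: σT_e⁴ = S(1−α)/4 = 8.850 W m^-2 → T_e = 111.8 K.
Surface: T_s = (7)^¼·T_e = 181.8 K.
So the greenhouse effect raises the surface by 181.8 − 111.8 = 70.03 K.

70.0 K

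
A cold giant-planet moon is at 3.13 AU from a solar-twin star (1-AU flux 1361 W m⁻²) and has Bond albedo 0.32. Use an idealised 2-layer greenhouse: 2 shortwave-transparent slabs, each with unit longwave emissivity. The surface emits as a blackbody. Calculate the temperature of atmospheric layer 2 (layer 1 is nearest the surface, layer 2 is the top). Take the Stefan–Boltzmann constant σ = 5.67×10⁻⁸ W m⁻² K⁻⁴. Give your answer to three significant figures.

Flux at the orbit: S = 1361/(3.13)² = 138.9 W m⁻².
Top-of-atmosphere balance: σT_e⁴ = S(1−α)/4 = 23.62 W m⁻² → T_e = 142.9 K.
The net upward flux σT_e⁴ is constant between every pair of levels, so T_k⁴ = (N+1−k)T_e⁴.
With k = 2: T_2 = (2+1−2)^¼·142.9 K = 142.9 K.

143 K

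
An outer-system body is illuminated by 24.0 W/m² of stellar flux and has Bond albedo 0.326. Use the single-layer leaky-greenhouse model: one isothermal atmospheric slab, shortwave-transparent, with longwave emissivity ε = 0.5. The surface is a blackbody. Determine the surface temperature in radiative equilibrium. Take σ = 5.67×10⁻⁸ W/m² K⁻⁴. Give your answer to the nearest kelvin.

The planet radiates to space at T_e = [S(1−α)/(4σ)]^(1/4) = 91.90 K.
Surface balance with a leaky layer gives σT_s⁴ = σT_e⁴·2/(2−ε), so T_s = T_e·[2/(2−0.5)]^(1/4) = 98.75 K.

99 K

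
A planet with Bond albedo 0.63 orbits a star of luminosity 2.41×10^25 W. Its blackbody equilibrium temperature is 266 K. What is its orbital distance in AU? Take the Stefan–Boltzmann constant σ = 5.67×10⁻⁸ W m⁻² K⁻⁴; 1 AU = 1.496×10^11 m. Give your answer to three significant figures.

The flux needed for this T is 4σT⁴/(1−0.63) = 3069 W m⁻².
From L = 4πd²S, d = √(2.41×10^25/(4π·3069)) = 2.500×10^10 m = 0.1671 AU.

0.167 AU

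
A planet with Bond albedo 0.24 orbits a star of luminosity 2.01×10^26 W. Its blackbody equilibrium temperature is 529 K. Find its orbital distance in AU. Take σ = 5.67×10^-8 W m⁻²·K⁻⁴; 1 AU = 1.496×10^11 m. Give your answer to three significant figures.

0.175 AU

Required flux: S = 4σT⁴/(1−α) = 23370 W m⁻².
From L = 4πd²S, d = √(2.01×10^26/(4π·23370)) = 2.616×10^10 m = 0.1749 AU.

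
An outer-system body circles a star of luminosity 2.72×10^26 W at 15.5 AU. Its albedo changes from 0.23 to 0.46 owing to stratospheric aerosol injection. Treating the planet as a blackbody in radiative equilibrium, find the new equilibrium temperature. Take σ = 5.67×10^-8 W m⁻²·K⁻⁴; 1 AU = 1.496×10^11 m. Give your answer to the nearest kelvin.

56 kelvin

d = 15.5 × 1.496×10^11 m = 2.319×10^12 m.
Flux at the orbit: S = L/(4πd²) = 2.72×10^26/(4π·(2.32×10^12)²) = 4.026 W m⁻².
T₂ = [S(1−α₂)/(4σ)]^(1/4) = [4.026·0.54/(4σ)]^(1/4) = 55.64 K.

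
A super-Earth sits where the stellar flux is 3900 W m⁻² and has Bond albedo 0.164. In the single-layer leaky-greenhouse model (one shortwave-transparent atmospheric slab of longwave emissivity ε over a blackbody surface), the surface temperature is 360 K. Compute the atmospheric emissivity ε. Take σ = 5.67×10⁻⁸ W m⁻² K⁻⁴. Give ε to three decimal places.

First, T_e = [3900·(1−0.164)/(4σ)]^(1/4) = 346.3 K.
Since (2−ε)/2 = (T_e/T_s)⁴ = 0.8559, ε = 0.2882.

0.288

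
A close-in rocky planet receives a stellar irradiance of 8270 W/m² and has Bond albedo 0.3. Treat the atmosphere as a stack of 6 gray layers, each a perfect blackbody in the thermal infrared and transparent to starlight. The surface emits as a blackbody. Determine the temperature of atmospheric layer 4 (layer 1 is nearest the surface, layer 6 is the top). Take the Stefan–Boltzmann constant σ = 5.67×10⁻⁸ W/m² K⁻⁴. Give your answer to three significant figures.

OLR = S(1−α)/4 = 1447 W/m²; the top layer radiates at T_e = 399.7 K.
The net upward flux σT_e⁴ is constant between every pair of levels, so T_k⁴ = (N+1−k)T_e⁴.
With k = 4: T_4 = (6+1−4)^¼·399.7 K = 526.0 K.

526 kelvin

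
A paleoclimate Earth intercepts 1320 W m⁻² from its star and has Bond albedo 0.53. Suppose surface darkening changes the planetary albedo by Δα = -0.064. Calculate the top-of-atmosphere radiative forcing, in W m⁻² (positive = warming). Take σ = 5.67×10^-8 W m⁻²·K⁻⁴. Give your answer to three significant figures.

21.1 W m⁻²

The change in absorbed flux is Δ[S(1−α)/4] = −SΔα/4 = 21.12 W m⁻².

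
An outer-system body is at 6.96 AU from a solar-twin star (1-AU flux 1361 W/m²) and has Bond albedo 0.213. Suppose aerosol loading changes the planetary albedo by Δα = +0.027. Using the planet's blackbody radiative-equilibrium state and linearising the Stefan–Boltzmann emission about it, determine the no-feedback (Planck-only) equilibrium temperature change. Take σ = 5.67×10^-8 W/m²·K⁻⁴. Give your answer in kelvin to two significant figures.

By the inverse-square law, S = 1361/6.96² = 28.10 W/m².
Reference equilibrium: T_e = [S(1−α)/(4σ)]^(1/4) = 99.37 K.
The change in absorbed flux is Δ[S(1−α)/4] = −SΔα/4 = -0.1896 W/m².
Linearising σT⁴ gives d(σT⁴)/dT = 4σT_e³ = 0.2225 W/m² per K.
Hence the no-feedback warming is ΔF/(4σT_e³) = -0.852 K.

-0.85 kelvin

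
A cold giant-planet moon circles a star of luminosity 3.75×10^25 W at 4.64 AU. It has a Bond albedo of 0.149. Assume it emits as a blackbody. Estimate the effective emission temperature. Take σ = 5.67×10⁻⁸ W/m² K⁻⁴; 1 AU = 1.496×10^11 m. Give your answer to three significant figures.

69.4 K

Orbital distance: d = 4.64 AU = 6.941×10^11 m.
Spreading L over a sphere of radius d: S = 3.75×10^25/(4π·6.94×10^11²) = 6.193 W/m².
Absorbed flux (global mean): S(1−α)/4 = 6.193·0.851/4 = 1.318 W/m².
Balancing against σT⁴: T = (1.318/5.67×10⁻⁸)^(1/4) = 69.43 K.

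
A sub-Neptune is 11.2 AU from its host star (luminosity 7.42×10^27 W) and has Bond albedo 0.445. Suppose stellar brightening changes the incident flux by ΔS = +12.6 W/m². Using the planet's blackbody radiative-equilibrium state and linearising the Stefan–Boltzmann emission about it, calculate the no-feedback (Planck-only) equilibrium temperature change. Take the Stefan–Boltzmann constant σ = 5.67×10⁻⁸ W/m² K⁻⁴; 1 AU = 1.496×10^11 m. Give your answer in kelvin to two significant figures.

2.3 K

Orbital distance: d = 11.2 AU = 1.676×10^12 m.
Flux at the orbit: S = L/(4πd²) = 7.42×10^27/(4π·(1.68×10^12)²) = 210.3 W/m².
The baseline emission temperature is T_e = 150.6 K.
ΔF = Δ[S(1−α)]/4 = (1−0.445)·+12.6/4 = 1.748 W/m².
Planck response: λ_P = 4σT_e³ = 4·5.67×10⁻⁸·(150.6)³ = 0.7750 W/m²/K.
ΔT₀ = ΔF/λ_P = 1.748/0.7750 = 2.26 K.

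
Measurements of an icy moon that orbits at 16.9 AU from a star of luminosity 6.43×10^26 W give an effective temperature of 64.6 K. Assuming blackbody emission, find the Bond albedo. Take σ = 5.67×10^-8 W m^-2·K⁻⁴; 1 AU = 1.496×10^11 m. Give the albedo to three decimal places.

Orbital distance: d = 16.9 AU = 2.528×10^12 m.
Spreading L over a sphere of radius d: S = 6.43×10^26/(4π·2.53×10^12²) = 8.005 W m^-2.
Energy balance: S(1−α)/4 = σT⁴, so 1−α = 4σT⁴/S.
σT⁴ = 0.9874 W m^-2, so 4σT⁴ = 3.950 W m^-2.
1−α = 3.950/8.005 = 0.4934, so α = 0.5066.

0.507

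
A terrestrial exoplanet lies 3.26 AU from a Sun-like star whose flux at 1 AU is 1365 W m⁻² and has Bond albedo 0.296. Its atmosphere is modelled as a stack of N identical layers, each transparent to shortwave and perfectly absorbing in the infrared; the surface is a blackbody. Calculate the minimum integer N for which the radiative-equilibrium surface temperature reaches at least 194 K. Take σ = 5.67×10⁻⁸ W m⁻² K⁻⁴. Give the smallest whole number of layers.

3

Flux at the orbit: S = 1365/(3.26)² = 128.4 W m⁻².
OLR = S(1−α)/4 = 22.61 W m⁻²; the top layer radiates at T_e = 141.3 K.
Since T_s⁴ = (N+1)T_e⁴, we need N ≥ (T_s/T_e)⁴ − 1 = 2.553.
Rounding up, N = 3.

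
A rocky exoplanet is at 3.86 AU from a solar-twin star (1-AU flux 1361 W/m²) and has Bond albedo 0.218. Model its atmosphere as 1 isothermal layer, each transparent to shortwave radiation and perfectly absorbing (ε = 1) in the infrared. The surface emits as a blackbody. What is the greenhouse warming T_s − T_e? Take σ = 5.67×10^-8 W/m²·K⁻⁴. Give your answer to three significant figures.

Irradiance scales as 1/d², so S = 1361 W/m² × (1/3.86)² = 91.34 W/m².
The effective emission temperature is T_e = [S(1−α)/(4σ)]^¼ = 133.2 K.
T_s = (N+1)^(1/4)·T_e = 158.4 K.
Warming: T_s − T_e = 25.21 K.

25.2 K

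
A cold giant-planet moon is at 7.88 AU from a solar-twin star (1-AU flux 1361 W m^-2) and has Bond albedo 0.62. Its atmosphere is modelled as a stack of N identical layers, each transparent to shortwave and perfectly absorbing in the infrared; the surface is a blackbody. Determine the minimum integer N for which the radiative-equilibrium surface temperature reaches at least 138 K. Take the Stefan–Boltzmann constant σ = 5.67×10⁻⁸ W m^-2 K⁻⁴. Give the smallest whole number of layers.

9

By the inverse-square law, S = 1361/7.88² = 21.92 W m^-2.
Top-of-atmosphere balance: σT_e⁴ = S(1−α)/4 = 2.082 W m^-2 → T_e = 77.85 K.
Need (N+1)T_e⁴ ≥ T_s⁴, i.e. N+1 ≥ (138/77.85)⁴ = 9.876.
Rounding up, N = 9.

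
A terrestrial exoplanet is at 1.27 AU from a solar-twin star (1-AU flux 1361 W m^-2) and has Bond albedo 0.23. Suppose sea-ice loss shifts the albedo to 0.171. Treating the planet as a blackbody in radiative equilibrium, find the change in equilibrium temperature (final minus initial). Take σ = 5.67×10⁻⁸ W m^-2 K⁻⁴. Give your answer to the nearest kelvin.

4 kelvin

Flux at the orbit: S = 1361/(1.27)² = 843.8 W m^-2.
With α = 0.23, T₁ = 231.4 K.
With α = 0.171, T₂ = 235.7 K.
Change: 235.7 − 231.4 = 4.310 K.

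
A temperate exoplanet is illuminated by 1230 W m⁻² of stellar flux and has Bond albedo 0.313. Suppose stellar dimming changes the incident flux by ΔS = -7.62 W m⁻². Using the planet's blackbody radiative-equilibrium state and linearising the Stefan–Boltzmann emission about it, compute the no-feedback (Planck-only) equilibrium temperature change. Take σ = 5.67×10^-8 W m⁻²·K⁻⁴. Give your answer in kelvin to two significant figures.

Reference equilibrium: T_e = [S(1−α)/(4σ)]^(1/4) = 247.1 K.
ΔF = Δ[S(1−α)]/4 = (1−0.313)·-7.62/4 = -1.309 W m⁻².
The Planck feedback parameter is 4σT_e³ = 3.420 W m⁻²/K.
ΔT₀ = ΔF/λ_P = -1.309/3.420 = -0.383 K.

-0.38 kelvin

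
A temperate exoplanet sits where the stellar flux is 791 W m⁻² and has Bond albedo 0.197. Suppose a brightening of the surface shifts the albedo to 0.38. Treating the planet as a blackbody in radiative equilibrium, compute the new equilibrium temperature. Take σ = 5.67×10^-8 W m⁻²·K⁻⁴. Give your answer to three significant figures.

216 kelvin

T₂ = [S(1−α₂)/(4σ)]^(1/4) = [791.0·0.62/(4σ)]^(1/4) = 215.6 K.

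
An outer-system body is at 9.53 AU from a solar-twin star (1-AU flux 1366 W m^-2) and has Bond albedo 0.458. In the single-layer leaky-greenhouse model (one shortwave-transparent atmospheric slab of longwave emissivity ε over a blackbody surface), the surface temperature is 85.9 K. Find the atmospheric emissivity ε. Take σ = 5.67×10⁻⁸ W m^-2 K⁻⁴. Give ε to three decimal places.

By the inverse-square law, S = 1366/9.53² = 15.04 W m^-2.
TOA balance gives T_e = 77.43 K.
T_s⁴ = T_e⁴·2/(2−ε) → ε = 2 − 2(T_e/T_s)⁴ = 2 − 2·(77.43/85.9)⁴ = 0.6797.

0.680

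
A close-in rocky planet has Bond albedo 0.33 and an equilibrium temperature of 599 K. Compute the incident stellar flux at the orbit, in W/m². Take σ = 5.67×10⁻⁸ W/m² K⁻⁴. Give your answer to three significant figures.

Invert the energy balance for S: S = 4σT⁴/(1−α).
σT⁴ = 5.67×10⁻⁸·(599)⁴ = 7299 W/m².
S = 4·7299/0.67 = 43580 W/m².

43600 W/m²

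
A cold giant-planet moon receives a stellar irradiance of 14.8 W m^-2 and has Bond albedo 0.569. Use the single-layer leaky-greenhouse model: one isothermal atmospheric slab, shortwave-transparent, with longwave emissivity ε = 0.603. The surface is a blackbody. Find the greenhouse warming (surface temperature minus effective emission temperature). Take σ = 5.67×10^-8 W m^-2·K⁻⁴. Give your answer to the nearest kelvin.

The planet radiates to space at T_e = [S(1−α)/(4σ)]^(1/4) = 72.82 K.
For a single slab of emissivity ε, T_s⁴ = 2T_e⁴/(2−ε); thus T_s = 72.82·(1.432)^(1/4) = 79.66 K.
T_s − T_e = 79.66 − 72.82 = 6.835 K.

7 K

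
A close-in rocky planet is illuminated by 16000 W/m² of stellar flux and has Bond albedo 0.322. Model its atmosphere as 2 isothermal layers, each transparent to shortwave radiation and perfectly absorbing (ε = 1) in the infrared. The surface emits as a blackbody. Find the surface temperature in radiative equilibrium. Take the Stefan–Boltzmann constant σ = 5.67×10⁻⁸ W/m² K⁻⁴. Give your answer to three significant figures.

OLR = S(1−α)/4 = 2712 W/m²; the top layer radiates at T_e = 467.7 K.
Layer-by-layer balance gives σT_s⁴ = (N+1)σT_e⁴, so T_s = 3^¼·467.7 = 615.5 K.

615 K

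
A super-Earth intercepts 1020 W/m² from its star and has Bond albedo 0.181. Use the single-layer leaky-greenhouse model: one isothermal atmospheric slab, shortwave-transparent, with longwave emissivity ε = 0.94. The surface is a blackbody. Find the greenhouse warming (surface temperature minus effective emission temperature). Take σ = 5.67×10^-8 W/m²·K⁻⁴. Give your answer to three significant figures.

The planet radiates to space at T_e = [S(1−α)/(4σ)]^(1/4) = 246.4 K.
For a single slab of emissivity ε, T_s⁴ = 2T_e⁴/(2−ε); thus T_s = 246.4·(1.887)^(1/4) = 288.7 K.
The atmosphere warms the surface by 42.38 K.

42.4 kelvin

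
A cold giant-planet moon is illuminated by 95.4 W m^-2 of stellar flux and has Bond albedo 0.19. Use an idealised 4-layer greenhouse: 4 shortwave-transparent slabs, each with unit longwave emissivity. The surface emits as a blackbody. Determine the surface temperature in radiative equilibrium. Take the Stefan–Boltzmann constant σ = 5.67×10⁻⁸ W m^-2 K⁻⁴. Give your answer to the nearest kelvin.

The effective emission temperature is T_e = [S(1−α)/(4σ)]^¼ = 135.9 K.
With N = 4 opaque layers, T_s = (N+1)^(1/4)·T_e = 5^(1/4)·135.9 = 203.2 K.

203 K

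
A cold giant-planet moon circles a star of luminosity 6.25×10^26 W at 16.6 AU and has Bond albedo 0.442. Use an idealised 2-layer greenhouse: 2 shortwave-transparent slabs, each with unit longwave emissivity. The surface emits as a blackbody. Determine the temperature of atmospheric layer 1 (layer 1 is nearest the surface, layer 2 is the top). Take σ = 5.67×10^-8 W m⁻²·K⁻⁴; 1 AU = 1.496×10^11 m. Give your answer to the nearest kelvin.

79 kelvin

d = 16.6 × 1.496×10^11 m = 2.483×10^12 m.
Spreading L over a sphere of radius d: S = 6.25×10^26/(4π·2.48×10^12²) = 8.065 W m⁻².
The effective emission temperature is T_e = [S(1−α)/(4σ)]^¼ = 66.74 K.
Each opaque layer satisfies 2T_j⁴ = T_{j−1}⁴ + T_{j+1}⁴, giving T_k⁴ = (N+1−k)T_e⁴.
With k = 1: T_1 = (2+1−1)^¼·66.74 K = 79.37 K.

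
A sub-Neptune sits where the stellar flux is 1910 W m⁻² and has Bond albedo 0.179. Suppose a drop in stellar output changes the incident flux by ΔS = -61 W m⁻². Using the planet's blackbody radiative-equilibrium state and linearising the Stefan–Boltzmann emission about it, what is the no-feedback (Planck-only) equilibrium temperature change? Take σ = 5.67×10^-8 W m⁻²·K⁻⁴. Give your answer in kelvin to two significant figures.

-2.3 kelvin

Reference equilibrium: T_e = [S(1−α)/(4σ)]^(1/4) = 288.4 K.
TOA radiative forcing: ΔF = (1−α)ΔS/4 = 0.821·(-61)/4 = -12.52 W m⁻².
Planck response: λ_P = 4σT_e³ = 4·5.67×10⁻⁸·(288.4)³ = 5.438 W m⁻²/K.
So ΔT₀ = -12.52/5.438 = -2.30 K.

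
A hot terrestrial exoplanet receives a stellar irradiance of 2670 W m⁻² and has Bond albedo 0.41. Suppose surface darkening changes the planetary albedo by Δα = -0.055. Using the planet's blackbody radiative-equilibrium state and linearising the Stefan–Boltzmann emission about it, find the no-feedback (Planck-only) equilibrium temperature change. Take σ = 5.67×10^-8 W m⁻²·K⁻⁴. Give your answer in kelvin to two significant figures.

6.7 K

Unperturbed T_e = [2670·(1−0.41)/(4σ)]^¼ = 288.7 K.
ΔF = −(S/4)Δα = −(2670/4)×(-0.055) = 36.71 W m⁻².
Linearising σT⁴ gives d(σT⁴)/dT = 4σT_e³ = 5.457 W m⁻² per K.
So ΔT₀ = 36.71/5.457 = 6.73 K.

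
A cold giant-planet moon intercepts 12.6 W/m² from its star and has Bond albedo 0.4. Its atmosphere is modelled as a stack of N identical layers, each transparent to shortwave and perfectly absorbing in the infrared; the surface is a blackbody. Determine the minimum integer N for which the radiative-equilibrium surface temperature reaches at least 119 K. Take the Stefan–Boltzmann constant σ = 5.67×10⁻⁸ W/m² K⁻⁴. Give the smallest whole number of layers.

Top-of-atmosphere balance: σT_e⁴ = S(1−α)/4 = 1.890 W/m² → T_e = 75.98 K.
Need (N+1)T_e⁴ ≥ T_s⁴, i.e. N+1 ≥ (119/75.98)⁴ = 6.016.
The minimum whole number is N = 6.

6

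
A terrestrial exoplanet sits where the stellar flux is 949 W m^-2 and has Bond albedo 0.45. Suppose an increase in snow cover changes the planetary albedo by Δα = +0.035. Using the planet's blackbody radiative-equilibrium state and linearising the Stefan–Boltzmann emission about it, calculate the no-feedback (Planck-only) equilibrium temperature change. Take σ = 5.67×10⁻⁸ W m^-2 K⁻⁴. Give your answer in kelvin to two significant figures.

Unperturbed T_e = [949.0·(1−0.45)/(4σ)]^¼ = 219.0 K.
ΔF = −(S/4)Δα = −(949.0/4)×(+0.035) = -8.304 W m^-2.
The Planck feedback parameter is 4σT_e³ = 2.383 W m^-2/K.
Hence the no-feedback warming is ΔF/(4σT_e³) = -3.48 K.

-3.5 K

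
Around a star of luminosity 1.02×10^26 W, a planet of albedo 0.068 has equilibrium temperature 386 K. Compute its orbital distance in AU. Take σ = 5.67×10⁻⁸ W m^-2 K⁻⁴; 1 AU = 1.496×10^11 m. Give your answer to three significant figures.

Required flux: S = 4σT⁴/(1−α) = 5402 W m^-2.
S = L/(4πd²) → d = √(L/4πS) = √(1.02×10^26/(4π·5402)) = 3.876×10^10 m = 0.2591 AU.

0.259 AU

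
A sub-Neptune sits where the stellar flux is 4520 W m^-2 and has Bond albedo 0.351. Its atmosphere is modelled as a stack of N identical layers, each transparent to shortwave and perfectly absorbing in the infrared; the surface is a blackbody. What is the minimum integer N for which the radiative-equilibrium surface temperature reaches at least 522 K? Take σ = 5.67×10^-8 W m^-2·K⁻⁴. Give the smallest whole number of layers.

5

OLR = S(1−α)/4 = 733.4 W m^-2; the top layer radiates at T_e = 337.2 K.
T_s = (N+1)^(1/4)·T_e ≥ 522 K requires N+1 ≥ (T_s/T_e)⁴ = (522/337.2)⁴ = 5.740.
Rounding up, N = 5.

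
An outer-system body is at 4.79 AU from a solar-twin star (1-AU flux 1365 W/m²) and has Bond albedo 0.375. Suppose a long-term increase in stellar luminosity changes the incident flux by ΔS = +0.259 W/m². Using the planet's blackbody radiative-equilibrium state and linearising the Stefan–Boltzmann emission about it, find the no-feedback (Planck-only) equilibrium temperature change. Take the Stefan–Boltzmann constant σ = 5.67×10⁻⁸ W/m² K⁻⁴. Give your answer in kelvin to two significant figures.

0.12 kelvin

By the inverse-square law, S = 1365/4.79² = 59.49 W/m².
Reference equilibrium: T_e = [S(1−α)/(4σ)]^(1/4) = 113.2 K.
ΔF = Δ[S(1−α)]/4 = (1−0.375)·+0.259/4 = 0.04047 W/m².
Planck response: λ_P = 4σT_e³ = 4·5.67×10⁻⁸·(113.2)³ = 0.3286 W/m²/K.
So ΔT₀ = 0.04047/0.3286 = 0.123 K.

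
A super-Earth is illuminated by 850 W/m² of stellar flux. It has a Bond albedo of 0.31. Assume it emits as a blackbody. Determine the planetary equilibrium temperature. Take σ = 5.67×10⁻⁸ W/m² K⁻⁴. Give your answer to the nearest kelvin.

226 K

The planet absorbs (1−α)S over its disc πR² and re-emits over 4πR², so the mean absorbed flux is (1−0.31)·850.0/4 = 146.6 W/m².
In equilibrium σT⁴ equals this, so T = 225.5 K.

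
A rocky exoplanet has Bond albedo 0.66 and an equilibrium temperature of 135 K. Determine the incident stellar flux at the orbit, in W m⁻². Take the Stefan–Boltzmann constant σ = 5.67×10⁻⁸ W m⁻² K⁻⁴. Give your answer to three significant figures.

From S(1−α)/4 = σT⁴: S = 4σT⁴/(1−α).
The emitted flux is σT⁴ = 18.83 W m⁻².
So S = 4×18.83/(1−0.66) = 221.6 W m⁻².

222 W m⁻²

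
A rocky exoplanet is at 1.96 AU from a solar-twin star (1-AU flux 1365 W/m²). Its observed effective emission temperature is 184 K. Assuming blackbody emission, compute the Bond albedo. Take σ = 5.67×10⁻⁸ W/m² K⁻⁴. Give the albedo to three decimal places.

0.268

Flux at the orbit: S = 1365/(1.96)² = 355.3 W/m².
Rearranging the radiative balance, α = 1 − 4σT⁴/S.
4σT⁴ = 4·5.67×10⁻⁸·(184)⁴ = 260.0 W/m².
Hence α = 1 − 260.0/355.3 = 0.2684.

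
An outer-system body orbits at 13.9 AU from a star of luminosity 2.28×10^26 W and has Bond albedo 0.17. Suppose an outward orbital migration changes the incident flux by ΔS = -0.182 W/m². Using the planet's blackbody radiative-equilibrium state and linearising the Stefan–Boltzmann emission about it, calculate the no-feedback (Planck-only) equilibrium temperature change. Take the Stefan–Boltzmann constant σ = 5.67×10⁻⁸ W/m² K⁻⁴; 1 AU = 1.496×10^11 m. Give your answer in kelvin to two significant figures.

Orbital distance: d = 13.9 AU = 2.079×10^12 m.
S = L/(4πd²) = 4.196 W/m².
The baseline emission temperature is T_e = 62.60 K.
ΔF = Δ[S(1−α)]/4 = (1−0.17)·-0.182/4 = -0.03776 W/m².
The Planck feedback parameter is 4σT_e³ = 0.05563 W/m²/K.
So ΔT₀ = -0.03776/0.05563 = -0.679 K.

-0.68 kelvin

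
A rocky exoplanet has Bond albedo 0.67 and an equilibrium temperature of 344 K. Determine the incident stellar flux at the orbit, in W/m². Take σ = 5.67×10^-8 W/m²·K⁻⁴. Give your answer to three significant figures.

From S(1−α)/4 = σT⁴: S = 4σT⁴/(1−α).
σT⁴ = 5.67×10⁻⁸·(344)⁴ = 794.0 W/m².
So S = 4×794.0/(1−0.67) = 9624 W/m².

9620 W/m²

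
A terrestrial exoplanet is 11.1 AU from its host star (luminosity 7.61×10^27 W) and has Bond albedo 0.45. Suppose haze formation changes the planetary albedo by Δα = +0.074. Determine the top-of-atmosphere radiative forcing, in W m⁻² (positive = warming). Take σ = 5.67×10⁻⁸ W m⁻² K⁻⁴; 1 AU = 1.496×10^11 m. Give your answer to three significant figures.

Orbital distance: d = 11.1 AU = 1.661×10^12 m.
Flux at the orbit: S = L/(4πd²) = 7.61×10^27/(4π·(1.66×10^12)²) = 219.6 W m⁻².
ΔF = −(S/4)Δα = −(219.6/4)×(+0.074) = -4.063 W m⁻².

-4.06 W m⁻²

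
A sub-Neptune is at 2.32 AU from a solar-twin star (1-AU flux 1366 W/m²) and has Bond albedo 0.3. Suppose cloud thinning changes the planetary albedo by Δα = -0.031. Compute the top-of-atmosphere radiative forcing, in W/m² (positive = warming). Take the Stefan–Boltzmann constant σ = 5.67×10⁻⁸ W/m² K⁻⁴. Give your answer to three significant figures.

1.97 W/m²

Irradiance scales as 1/d², so S = 1366 W/m² × (1/2.32)² = 253.8 W/m².
TOA radiative forcing: ΔF = −S·Δα/4 = −253.8·(-0.031)/4 = 1.967 W/m².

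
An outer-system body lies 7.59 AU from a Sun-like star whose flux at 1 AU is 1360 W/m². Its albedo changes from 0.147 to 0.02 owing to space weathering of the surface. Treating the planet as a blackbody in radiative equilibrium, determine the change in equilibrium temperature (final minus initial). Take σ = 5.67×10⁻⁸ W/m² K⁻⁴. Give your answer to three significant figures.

Flux at the orbit: S = 1360/(7.59)² = 23.61 W/m².
With α = 0.147, T₁ = 97.07 K.
Final:   T₂ = [S(1−0.02)/(4σ)]^(1/4) = 100.5 K.
Change: 100.5 − 97.07 = 3.427 K.

3.43 K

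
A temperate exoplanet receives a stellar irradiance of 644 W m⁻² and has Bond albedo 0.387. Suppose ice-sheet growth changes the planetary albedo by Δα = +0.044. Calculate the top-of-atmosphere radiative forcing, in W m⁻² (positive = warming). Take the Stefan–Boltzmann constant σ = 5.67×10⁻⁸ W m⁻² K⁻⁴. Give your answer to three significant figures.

-7.08 W m⁻²

The change in absorbed flux is Δ[S(1−α)/4] = −SΔα/4 = -7.084 W m⁻².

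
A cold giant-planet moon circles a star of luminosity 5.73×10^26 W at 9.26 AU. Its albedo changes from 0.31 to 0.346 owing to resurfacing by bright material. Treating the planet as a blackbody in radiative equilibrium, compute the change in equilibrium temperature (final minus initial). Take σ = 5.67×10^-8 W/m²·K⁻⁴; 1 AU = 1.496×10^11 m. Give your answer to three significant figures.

d = 9.26 × 1.496×10^11 m = 1.385×10^12 m.
Spreading L over a sphere of radius d: S = 5.73×10^26/(4π·1.39×10^12²) = 23.76 W/m².
Before: T₁ = [23.76·0.69/(4σ)]^(1/4) = 92.21 K.
After:  T₂ = [23.76·0.654/(4σ)]^(1/4) = 90.98 K.
ΔT = T₂ − T₁ = -1.227 K.

-1.23 kelvin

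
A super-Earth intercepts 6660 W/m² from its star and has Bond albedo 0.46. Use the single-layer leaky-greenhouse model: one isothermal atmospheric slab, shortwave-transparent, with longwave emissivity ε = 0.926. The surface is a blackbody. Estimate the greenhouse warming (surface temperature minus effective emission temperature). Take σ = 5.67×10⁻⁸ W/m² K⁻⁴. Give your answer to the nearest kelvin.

60 K

The planet radiates to space at T_e = [S(1−α)/(4σ)]^(1/4) = 354.9 K.
For a single slab of emissivity ε, T_s⁴ = 2T_e⁴/(2−ε); thus T_s = 354.9·(1.862)^(1/4) = 414.5 K.
Greenhouse warming: T_s − T_e = 59.68 K.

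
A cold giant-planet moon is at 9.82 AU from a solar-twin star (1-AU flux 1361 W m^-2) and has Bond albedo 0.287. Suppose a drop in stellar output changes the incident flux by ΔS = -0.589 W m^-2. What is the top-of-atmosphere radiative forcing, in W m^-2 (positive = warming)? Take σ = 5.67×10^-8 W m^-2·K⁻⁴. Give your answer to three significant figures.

-0.105 W m^-2

Flux at the orbit: S = 1361/(9.82)² = 14.11 W m^-2.
ΔF = Δ[S(1−α)]/4 = (1−0.287)·-0.589/4 = -0.1050 W m^-2.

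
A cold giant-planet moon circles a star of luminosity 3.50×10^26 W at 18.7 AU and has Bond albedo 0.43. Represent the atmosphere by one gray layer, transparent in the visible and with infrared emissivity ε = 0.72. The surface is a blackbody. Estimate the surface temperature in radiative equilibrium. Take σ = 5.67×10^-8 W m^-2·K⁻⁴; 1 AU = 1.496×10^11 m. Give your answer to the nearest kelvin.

61 K

Orbital distance: d = 18.7 AU = 2.798×10^12 m.
S = L/(4πd²) = 3.559 W m^-2.
At the top of the atmosphere, σT_e⁴ = S(1−α)/4 = 0.5071 W m^-2, giving T_e = 54.69 K.
The surface balance (absorbed SW + ε·downward IR = σT_s⁴) with T_a⁴ = T_s⁴/2 reduces to T_s = T_e·[2/(2−ε)]^¼ = 61.14 K.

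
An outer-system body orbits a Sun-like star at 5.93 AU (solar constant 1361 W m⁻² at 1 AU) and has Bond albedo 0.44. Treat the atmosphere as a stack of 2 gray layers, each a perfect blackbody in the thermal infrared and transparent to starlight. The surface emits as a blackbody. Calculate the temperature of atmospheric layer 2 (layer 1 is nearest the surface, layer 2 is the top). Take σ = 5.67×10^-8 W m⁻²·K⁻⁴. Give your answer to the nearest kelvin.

99 K

Flux at the orbit: S = 1361/(5.93)² = 38.70 W m⁻².
The effective emission temperature is T_e = [S(1−α)/(4σ)]^¼ = 98.87 K.
The net upward flux σT_e⁴ is constant between every pair of levels, so T_k⁴ = (N+1−k)T_e⁴.
T_2 = (1)^(1/4)·98.87 = 98.87 K.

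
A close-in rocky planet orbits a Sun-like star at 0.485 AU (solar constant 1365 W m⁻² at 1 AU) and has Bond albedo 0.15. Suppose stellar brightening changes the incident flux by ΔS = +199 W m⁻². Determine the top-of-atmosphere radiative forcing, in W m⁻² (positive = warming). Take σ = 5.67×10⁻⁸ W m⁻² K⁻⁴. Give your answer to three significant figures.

Irradiance scales as 1/d², so S = 1365 W m⁻² × (1/0.485)² = 5803 W m⁻².
TOA radiative forcing: ΔF = (1−α)ΔS/4 = 0.85·(+199)/4 = 42.29 W m⁻².

42.3 W m⁻²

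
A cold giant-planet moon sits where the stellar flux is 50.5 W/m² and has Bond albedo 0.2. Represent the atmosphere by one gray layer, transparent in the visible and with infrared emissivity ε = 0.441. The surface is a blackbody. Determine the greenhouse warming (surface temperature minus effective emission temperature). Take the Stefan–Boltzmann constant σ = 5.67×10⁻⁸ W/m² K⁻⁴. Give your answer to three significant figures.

At the top of the atmosphere, σT_e⁴ = S(1−α)/4 = 10.10 W/m², giving T_e = 115.5 K.
Surface balance with a leaky layer gives σT_s⁴ = σT_e⁴·2/(2−ε), so T_s = T_e·[2/(2−0.441)]^(1/4) = 123.0 K.
Greenhouse warming: T_s − T_e = 7.423 K.

7.42 K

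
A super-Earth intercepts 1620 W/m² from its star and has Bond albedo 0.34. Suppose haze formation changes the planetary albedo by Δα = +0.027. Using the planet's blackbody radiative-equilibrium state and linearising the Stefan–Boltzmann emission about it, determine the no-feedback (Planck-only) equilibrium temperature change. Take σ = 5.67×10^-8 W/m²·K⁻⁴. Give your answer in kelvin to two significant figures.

-2.7 K

The baseline emission temperature is T_e = 262.0 K.
The change in absorbed flux is Δ[S(1−α)/4] = −SΔα/4 = -10.94 W/m².
The Planck feedback parameter is 4σT_e³ = 4.080 W/m²/K.
Hence the no-feedback warming is ΔF/(4σT_e³) = -2.68 K.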